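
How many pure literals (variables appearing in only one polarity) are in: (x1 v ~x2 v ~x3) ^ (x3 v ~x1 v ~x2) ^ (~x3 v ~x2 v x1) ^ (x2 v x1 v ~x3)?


A pure literal appears in only one polarity across all clauses.
No pure literals found.
Count = 0.

0


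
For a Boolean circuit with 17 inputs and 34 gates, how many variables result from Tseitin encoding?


The Tseitin transformation introduces one auxiliary variable per gate.
Total variables = inputs + gates = 17 + 34 = 51.

51


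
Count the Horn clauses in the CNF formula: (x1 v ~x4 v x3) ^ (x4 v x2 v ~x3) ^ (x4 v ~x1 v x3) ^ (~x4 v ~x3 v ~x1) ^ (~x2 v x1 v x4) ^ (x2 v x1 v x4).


A Horn clause has at most one positive literal.
Clause 1: 2 positive lit(s) -> not Horn
Clause 2: 2 positive lit(s) -> not Horn
Clause 3: 2 positive lit(s) -> not Horn
Clause 4: 0 positive lit(s) -> Horn
Clause 5: 2 positive lit(s) -> not Horn
Clause 6: 3 positive lit(s) -> not Horn
Total Horn clauses = 1.

1


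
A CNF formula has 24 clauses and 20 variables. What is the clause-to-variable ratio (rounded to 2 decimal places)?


Clause-to-variable ratio = clauses / variables.
24 / 20 = 1.2.

1.2


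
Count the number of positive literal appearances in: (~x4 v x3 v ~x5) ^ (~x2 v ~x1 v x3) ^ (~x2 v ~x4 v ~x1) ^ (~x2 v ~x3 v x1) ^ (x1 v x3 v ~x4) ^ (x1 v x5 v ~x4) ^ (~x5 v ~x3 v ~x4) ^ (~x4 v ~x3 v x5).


Scan each clause for unnegated literals.
Clause 1: 1 positive; Clause 2: 1 positive; Clause 3: 0 positive; Clause 4: 1 positive; Clause 5: 2 positive; Clause 6: 2 positive; Clause 7: 0 positive; Clause 8: 1 positive.
Total positive literal occurrences = 8.

8


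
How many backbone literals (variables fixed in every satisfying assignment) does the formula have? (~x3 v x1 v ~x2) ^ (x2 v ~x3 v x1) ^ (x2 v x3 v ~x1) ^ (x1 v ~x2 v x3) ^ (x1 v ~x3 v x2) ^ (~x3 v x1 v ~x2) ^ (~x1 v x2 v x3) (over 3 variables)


Find all satisfying assignments: 4 model(s).
Check which variables have the same value in every model.
No variable is fixed across all models.
Backbone size = 0.

0


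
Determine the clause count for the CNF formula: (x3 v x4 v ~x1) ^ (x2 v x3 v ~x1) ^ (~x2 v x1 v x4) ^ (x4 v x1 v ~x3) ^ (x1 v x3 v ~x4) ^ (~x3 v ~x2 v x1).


Each group enclosed in parentheses joined by ^ is one clause.
Counting the conjuncts: 6 clauses.

6


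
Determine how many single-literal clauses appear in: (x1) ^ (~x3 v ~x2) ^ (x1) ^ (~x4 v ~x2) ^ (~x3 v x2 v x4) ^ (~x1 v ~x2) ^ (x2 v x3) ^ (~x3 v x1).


A unit clause contains exactly one literal.
Unit clauses found: (x1), (x1).
Count = 2.

2


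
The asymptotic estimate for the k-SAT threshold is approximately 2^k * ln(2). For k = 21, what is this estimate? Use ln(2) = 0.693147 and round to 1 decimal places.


Using the asymptotic formula: threshold ~ 2^k * ln(2).
2^21 = 2097152.
2097152 * 0.693147 = 1453634.6.

1453634.6


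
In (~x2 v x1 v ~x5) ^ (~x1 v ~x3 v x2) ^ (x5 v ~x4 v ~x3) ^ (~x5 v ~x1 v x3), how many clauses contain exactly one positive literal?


A definite clause has exactly one positive literal.
Clause 1: 1 positive -> definite
Clause 2: 1 positive -> definite
Clause 3: 1 positive -> definite
Clause 4: 1 positive -> definite
Definite clause count = 4.

4


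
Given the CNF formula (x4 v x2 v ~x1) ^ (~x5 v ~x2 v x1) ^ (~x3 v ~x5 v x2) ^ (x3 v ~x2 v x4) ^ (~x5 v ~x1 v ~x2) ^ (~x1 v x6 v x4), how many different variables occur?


Identify each distinct variable in the formula.
Variables found: x1, x2, x3, x4, x5, x6.
Total distinct variables = 6.

6


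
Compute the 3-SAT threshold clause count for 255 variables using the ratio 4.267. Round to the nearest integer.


The 3-SAT phase transition occurs at approximately 4.267 clauses per variable.
m = 4.267 * 255 = 1088.085.
Rounded to nearest integer: 1088.

1088


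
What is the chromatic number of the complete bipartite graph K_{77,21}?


K_{77,21} is bipartite by definition: the two parts are independent sets, with every edge crossing between them.
Color all vertices in one part with color 1 and all vertices in the other part with color 2.
Since the graph has at least one edge, one color does not suffice.
Chromatic number = 2.

2


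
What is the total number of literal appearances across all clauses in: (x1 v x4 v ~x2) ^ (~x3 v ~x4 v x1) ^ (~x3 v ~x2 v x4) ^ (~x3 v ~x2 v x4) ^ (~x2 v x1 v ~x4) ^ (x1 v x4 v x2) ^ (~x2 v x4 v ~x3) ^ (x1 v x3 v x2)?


Clause lengths: 3, 3, 3, 3, 3, 3, 3, 3.
Sum = 3 + 3 + 3 + 3 + 3 + 3 + 3 + 3 = 24.

24


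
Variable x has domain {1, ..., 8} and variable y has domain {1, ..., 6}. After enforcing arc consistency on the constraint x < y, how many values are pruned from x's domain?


For the constraint x < y, x needs a supporting value in y's domain.
x can be at most 5 (one less than y's maximum).
Valid x values from domain: 5 out of 8.
Pruned = 8 - 5 = 3.

3


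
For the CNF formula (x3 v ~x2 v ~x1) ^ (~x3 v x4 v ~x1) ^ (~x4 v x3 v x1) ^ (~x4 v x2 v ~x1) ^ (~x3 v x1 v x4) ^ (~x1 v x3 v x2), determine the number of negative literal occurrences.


Scan each clause for negated literals.
Clause 1: 2 negative; Clause 2: 2 negative; Clause 3: 1 negative; Clause 4: 2 negative; Clause 5: 1 negative; Clause 6: 1 negative.
Total negative literal occurrences = 9.

9


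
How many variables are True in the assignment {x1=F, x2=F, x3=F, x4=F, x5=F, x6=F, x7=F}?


The weight is the number of variables assigned True.
True variables: none.
Weight = 0.

0


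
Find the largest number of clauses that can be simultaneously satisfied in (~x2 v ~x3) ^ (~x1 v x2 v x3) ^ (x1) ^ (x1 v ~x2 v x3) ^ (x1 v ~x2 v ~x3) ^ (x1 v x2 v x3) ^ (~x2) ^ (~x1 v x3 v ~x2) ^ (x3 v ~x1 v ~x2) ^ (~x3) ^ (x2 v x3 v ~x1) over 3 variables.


Enumerate all 8 truth assignments.
For each, count how many of the 11 clauses are satisfied.
The formula is not fully satisfiable, so the maximum is below 11.
Maximum simultaneously satisfiable clauses = 10.

10


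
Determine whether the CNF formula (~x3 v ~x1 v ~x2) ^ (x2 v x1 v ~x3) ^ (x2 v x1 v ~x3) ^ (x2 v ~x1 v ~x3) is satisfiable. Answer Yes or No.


Check all 8 possible truth assignments.
Number of satisfying assignments found: 5.
The formula is satisfiable.

Yes


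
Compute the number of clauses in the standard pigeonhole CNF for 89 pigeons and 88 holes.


The PHP encoding has two parts:
1) At-least-one-hole clauses: 89 (one per pigeon, each with 88 literals).
2) At-most-one-pigeon-per-hole clauses: 88 holes * C(89,2) = 88 * 3916 = 344608.
Total clauses = 89 + 344608 = 344697.

344697


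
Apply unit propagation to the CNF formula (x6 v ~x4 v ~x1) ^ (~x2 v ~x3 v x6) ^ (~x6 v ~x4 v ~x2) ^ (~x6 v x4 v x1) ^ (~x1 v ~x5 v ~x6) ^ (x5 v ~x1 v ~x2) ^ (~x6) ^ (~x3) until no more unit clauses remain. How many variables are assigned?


Unit propagation repeatedly assigns the literal in any unit clause, then simplifies.
Assignments in order: x6 = F, x3 = F.
No further unit clauses remain.
Total variables assigned = 2.

2


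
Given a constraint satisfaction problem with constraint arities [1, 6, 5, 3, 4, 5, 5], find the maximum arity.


The arities are: 1, 6, 5, 3, 4, 5, 5.
Scan for the maximum value.
Maximum arity = 6.

6


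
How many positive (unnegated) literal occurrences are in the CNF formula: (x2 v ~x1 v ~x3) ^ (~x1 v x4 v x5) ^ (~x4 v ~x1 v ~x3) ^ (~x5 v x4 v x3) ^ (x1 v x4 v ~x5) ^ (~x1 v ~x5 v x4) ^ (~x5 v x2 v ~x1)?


Scan each clause for unnegated literals.
Clause 1: 1 positive; Clause 2: 2 positive; Clause 3: 0 positive; Clause 4: 2 positive; Clause 5: 2 positive; Clause 6: 1 positive; Clause 7: 1 positive.
Total positive literal occurrences = 9.

9


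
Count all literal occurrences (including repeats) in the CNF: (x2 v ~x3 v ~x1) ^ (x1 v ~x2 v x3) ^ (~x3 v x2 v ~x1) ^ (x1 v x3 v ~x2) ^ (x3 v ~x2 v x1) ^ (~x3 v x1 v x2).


Clause lengths: 3, 3, 3, 3, 3, 3.
Sum = 3 + 3 + 3 + 3 + 3 + 3 = 18.

18


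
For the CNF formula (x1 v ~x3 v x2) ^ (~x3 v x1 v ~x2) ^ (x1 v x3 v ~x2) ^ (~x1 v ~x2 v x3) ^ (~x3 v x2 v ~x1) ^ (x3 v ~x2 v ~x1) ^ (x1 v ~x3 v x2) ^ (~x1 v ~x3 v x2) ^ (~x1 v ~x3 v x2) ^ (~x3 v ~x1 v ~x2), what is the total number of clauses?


Each group enclosed in parentheses joined by ^ is one clause.
Counting the conjuncts: 10 clauses.

10


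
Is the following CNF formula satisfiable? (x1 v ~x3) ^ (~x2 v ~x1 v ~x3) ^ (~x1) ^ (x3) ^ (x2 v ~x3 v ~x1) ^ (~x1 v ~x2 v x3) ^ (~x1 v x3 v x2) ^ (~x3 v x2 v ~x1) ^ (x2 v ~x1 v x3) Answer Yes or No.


Check all 8 possible truth assignments.
Number of satisfying assignments found: 0.
The formula is unsatisfiable.

No


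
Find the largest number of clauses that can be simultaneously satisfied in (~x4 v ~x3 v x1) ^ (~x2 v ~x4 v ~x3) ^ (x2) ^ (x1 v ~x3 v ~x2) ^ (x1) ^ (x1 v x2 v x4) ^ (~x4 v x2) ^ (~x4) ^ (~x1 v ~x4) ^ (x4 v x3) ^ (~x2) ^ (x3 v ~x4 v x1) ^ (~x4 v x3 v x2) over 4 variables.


Enumerate all 16 truth assignments.
For each, count how many of the 13 clauses are satisfied.
The formula is not fully satisfiable, so the maximum is below 13.
Maximum simultaneously satisfiable clauses = 12.

12


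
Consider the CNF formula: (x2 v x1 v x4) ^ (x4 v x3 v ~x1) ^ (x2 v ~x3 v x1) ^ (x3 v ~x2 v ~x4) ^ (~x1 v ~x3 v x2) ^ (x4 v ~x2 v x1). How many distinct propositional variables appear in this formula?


Identify each distinct variable in the formula.
Variables found: x1, x2, x3, x4.
Total distinct variables = 4.

4


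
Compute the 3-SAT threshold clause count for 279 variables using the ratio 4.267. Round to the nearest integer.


The 3-SAT phase transition occurs at approximately 4.267 clauses per variable.
m = 4.267 * 279 = 1190.493.
Rounded to nearest integer: 1190.

1190


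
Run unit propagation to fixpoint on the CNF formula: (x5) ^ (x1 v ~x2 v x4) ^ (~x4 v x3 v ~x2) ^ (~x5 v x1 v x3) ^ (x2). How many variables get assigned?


Unit propagation repeatedly assigns the literal in any unit clause, then simplifies.
Assignments in order: x5 = T, x2 = T.
No further unit clauses remain.
Total variables assigned = 2.

2


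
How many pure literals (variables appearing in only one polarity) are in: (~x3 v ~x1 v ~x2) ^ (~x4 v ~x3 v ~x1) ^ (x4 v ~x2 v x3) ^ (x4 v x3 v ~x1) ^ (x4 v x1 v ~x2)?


A pure literal appears in only one polarity across all clauses.
Pure literals: x2 (negative only).
Count = 1.

1


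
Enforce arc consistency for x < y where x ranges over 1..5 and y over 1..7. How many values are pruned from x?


For the constraint x < y, x needs a supporting value in y's domain.
x can be at most 6 (one less than y's maximum).
Valid x values from domain: 5 out of 5.
Pruned = 5 - 5 = 0.

0


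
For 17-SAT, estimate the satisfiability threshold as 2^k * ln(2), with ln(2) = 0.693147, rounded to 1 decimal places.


Using the asymptotic formula: threshold ~ 2^k * ln(2).
2^17 = 131072.
131072 * 0.693147 = 90852.2.

90852.2


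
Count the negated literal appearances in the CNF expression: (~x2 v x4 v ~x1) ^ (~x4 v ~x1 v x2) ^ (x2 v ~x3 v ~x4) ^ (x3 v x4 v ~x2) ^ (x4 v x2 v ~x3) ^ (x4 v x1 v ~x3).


Scan each clause for negated literals.
Clause 1: 2 negative; Clause 2: 2 negative; Clause 3: 2 negative; Clause 4: 1 negative; Clause 5: 1 negative; Clause 6: 1 negative.
Total negative literal occurrences = 9.

9


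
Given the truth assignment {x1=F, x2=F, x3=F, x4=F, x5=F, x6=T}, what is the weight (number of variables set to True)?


The weight is the number of variables assigned True.
True variables: x6.
Weight = 1.

1


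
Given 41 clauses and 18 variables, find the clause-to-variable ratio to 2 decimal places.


Clause-to-variable ratio = clauses / variables.
41 / 18 = 2.28.

2.28


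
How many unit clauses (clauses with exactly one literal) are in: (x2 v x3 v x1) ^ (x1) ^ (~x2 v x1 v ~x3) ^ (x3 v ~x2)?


A unit clause contains exactly one literal.
Unit clauses found: (x1).
Count = 1.

1


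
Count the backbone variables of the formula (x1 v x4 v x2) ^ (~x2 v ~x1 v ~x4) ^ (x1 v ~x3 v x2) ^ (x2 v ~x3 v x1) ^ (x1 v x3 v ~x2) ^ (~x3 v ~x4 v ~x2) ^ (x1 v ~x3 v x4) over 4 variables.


Find all satisfying assignments: 7 model(s).
Check which variables have the same value in every model.
No variable is fixed across all models.
Backbone size = 0.

0


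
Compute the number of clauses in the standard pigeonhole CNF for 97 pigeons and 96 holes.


The PHP encoding has two parts:
1) At-least-one-hole clauses: 97 (one per pigeon, each with 96 literals).
2) At-most-one-pigeon-per-hole clauses: 96 holes * C(97,2) = 96 * 4656 = 446976.
Total clauses = 97 + 446976 = 447073.

447073


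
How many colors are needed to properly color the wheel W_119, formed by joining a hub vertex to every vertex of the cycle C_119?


W_119 consists of the cycle C_119 together with a hub vertex adjacent to every cycle vertex.
The cycle C_119 needs 3 colors (odd cycle -> 3).
The hub is adjacent to every cycle vertex, so it must receive a new color distinct from all of them.
Chromatic number = 3 + 1 = 4.

4


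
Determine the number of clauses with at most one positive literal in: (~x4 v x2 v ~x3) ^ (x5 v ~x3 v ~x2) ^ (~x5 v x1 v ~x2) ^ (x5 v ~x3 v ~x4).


A Horn clause has at most one positive literal.
Clause 1: 1 positive lit(s) -> Horn
Clause 2: 1 positive lit(s) -> Horn
Clause 3: 1 positive lit(s) -> Horn
Clause 4: 1 positive lit(s) -> Horn
Total Horn clauses = 4.

4


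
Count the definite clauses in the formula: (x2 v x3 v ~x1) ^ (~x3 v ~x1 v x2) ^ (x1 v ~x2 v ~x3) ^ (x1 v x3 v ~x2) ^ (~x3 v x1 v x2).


A definite clause has exactly one positive literal.
Clause 1: 2 positive -> not definite
Clause 2: 1 positive -> definite
Clause 3: 1 positive -> definite
Clause 4: 2 positive -> not definite
Clause 5: 2 positive -> not definite
Definite clause count = 2.

2


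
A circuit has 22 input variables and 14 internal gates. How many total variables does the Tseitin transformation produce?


The Tseitin transformation introduces one auxiliary variable per gate.
Total variables = inputs + gates = 22 + 14 = 36.

36


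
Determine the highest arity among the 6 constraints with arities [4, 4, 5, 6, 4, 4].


The arities are: 4, 4, 5, 6, 4, 4.
Scan for the maximum value.
Maximum arity = 6.

6


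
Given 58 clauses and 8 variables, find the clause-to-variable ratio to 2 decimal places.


Clause-to-variable ratio = clauses / variables.
58 / 8 = 7.25.

7.25


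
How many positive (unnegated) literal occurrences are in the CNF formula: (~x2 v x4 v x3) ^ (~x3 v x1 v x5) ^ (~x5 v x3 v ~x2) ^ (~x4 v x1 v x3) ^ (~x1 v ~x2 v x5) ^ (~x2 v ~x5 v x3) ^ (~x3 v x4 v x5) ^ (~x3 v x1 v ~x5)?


Scan each clause for unnegated literals.
Clause 1: 2 positive; Clause 2: 2 positive; Clause 3: 1 positive; Clause 4: 2 positive; Clause 5: 1 positive; Clause 6: 1 positive; Clause 7: 2 positive; Clause 8: 1 positive.
Total positive literal occurrences = 12.

12


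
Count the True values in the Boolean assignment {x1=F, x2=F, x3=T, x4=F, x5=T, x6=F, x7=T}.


The weight is the number of variables assigned True.
True variables: x3, x5, x7.
Weight = 3.

3


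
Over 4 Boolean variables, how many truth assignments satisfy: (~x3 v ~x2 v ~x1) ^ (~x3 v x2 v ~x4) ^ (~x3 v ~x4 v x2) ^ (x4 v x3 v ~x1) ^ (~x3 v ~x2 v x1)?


Enumerate all 16 truth assignments over 4 variables.
Test each against every clause.
Satisfying assignments found: 8.

8


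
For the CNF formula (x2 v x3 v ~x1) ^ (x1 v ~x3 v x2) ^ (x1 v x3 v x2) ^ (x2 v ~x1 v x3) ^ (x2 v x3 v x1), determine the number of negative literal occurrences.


Scan each clause for negated literals.
Clause 1: 1 negative; Clause 2: 1 negative; Clause 3: 0 negative; Clause 4: 1 negative; Clause 5: 0 negative.
Total negative literal occurrences = 3.

3


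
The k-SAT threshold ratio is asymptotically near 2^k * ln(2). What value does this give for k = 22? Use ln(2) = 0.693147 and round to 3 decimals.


Using the asymptotic formula: threshold ~ 2^k * ln(2).
2^22 = 4194304.
4194304 * 0.693147 = 2907269.235.

2907269.235


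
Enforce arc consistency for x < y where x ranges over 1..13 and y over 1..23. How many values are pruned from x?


For the constraint x < y, x needs a supporting value in y's domain.
x can be at most 22 (one less than y's maximum).
Valid x values from domain: 13 out of 13.
Pruned = 13 - 13 = 0.

0


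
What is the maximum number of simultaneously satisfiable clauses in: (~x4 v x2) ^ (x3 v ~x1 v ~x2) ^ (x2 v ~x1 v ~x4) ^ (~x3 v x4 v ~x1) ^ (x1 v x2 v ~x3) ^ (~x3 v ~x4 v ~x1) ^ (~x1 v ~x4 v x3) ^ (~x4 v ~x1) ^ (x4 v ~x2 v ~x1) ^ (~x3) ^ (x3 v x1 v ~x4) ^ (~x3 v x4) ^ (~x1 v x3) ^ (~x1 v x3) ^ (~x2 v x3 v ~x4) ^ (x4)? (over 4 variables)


Enumerate all 16 truth assignments.
For each, count how many of the 16 clauses are satisfied.
The formula is not fully satisfiable, so the maximum is below 16.
Maximum simultaneously satisfiable clauses = 15.

15


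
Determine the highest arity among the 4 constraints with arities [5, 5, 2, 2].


The arities are: 5, 5, 2, 2.
Scan for the maximum value.
Maximum arity = 5.

5


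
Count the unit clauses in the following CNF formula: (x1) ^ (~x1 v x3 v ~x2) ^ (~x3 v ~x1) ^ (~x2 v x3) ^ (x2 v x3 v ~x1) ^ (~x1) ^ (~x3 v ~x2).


A unit clause contains exactly one literal.
Unit clauses found: (x1), (~x1).
Count = 2.

2


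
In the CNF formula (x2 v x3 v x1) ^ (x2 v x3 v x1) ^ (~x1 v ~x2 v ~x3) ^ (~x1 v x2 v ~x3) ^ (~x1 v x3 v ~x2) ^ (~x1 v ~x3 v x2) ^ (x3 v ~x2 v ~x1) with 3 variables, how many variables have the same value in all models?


Find all satisfying assignments: 4 model(s).
Check which variables have the same value in every model.
No variable is fixed across all models.
Backbone size = 0.

0


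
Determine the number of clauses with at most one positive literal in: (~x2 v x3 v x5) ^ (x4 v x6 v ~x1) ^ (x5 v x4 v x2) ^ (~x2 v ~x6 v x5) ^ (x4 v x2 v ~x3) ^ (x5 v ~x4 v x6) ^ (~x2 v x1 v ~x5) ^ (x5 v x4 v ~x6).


A Horn clause has at most one positive literal.
Clause 1: 2 positive lit(s) -> not Horn
Clause 2: 2 positive lit(s) -> not Horn
Clause 3: 3 positive lit(s) -> not Horn
Clause 4: 1 positive lit(s) -> Horn
Clause 5: 2 positive lit(s) -> not Horn
Clause 6: 2 positive lit(s) -> not Horn
Clause 7: 1 positive lit(s) -> Horn
Clause 8: 2 positive lit(s) -> not Horn
Total Horn clauses = 2.

2


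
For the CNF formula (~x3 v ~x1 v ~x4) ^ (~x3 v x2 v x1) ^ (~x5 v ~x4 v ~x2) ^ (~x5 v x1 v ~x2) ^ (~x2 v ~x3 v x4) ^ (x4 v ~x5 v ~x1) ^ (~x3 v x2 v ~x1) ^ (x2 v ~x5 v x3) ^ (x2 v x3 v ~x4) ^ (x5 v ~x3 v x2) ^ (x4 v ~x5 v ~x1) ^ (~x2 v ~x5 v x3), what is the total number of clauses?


Each group enclosed in parentheses joined by ^ is one clause.
Counting the conjuncts: 12 clauses.

12


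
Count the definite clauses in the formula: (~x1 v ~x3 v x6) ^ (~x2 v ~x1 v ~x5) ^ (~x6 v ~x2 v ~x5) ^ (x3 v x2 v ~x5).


A definite clause has exactly one positive literal.
Clause 1: 1 positive -> definite
Clause 2: 0 positive -> not definite
Clause 3: 0 positive -> not definite
Clause 4: 2 positive -> not definite
Definite clause count = 1.

1


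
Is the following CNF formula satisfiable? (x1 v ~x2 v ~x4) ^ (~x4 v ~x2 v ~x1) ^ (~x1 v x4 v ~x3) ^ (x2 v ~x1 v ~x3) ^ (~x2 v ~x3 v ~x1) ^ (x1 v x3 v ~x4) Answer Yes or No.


Check all 16 possible truth assignments.
Number of satisfying assignments found: 8.
The formula is satisfiable.

Yes


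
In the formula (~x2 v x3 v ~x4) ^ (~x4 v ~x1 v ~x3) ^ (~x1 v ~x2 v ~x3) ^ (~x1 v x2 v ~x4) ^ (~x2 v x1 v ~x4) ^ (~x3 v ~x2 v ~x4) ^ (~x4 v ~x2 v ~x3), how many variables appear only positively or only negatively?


A pure literal appears in only one polarity across all clauses.
Pure literals: x4 (negative only).
Count = 1.

1


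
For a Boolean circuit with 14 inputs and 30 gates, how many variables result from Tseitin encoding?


The Tseitin transformation introduces one auxiliary variable per gate.
Total variables = inputs + gates = 14 + 30 = 44.

44


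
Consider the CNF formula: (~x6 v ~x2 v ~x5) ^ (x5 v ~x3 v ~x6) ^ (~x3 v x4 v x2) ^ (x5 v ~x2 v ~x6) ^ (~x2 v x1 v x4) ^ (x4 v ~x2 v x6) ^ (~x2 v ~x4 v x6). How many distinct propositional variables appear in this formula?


Identify each distinct variable in the formula.
Variables found: x1, x2, x3, x4, x5, x6.
Total distinct variables = 6.

6


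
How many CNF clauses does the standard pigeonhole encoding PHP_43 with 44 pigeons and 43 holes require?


The PHP encoding has two parts:
1) At-least-one-hole clauses: 44 (one per pigeon, each with 43 literals).
2) At-most-one-pigeon-per-hole clauses: 43 holes * C(44,2) = 43 * 946 = 40678.
Total clauses = 44 + 40678 = 40722.

40722


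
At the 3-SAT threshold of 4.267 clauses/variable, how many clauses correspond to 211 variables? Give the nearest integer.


The 3-SAT phase transition occurs at approximately 4.267 clauses per variable.
m = 4.267 * 211 = 900.337.
Rounded to nearest integer: 900.

900


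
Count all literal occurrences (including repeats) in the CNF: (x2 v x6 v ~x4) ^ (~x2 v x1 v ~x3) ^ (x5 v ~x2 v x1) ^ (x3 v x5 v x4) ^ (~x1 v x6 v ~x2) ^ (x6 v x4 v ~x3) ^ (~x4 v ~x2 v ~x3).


Clause lengths: 3, 3, 3, 3, 3, 3, 3.
Sum = 3 + 3 + 3 + 3 + 3 + 3 + 3 = 21.

21


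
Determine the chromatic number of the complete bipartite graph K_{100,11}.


K_{100,11} is bipartite by definition: the two parts are independent sets, with every edge crossing between them.
Color all vertices in one part with color 1 and all vertices in the other part with color 2.
Since the graph has at least one edge, one color does not suffice.
Chromatic number = 2.

2


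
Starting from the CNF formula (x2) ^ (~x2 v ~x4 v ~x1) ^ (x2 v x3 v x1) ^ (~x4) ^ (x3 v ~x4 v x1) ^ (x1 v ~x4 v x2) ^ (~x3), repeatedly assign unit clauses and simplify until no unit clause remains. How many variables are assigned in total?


Unit propagation repeatedly assigns the literal in any unit clause, then simplifies.
Assignments in order: x2 = T, x4 = F, x3 = F.
No further unit clauses remain.
Total variables assigned = 3.

3


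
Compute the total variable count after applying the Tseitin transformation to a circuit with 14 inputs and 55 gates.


The Tseitin transformation introduces one auxiliary variable per gate.
Total variables = inputs + gates = 14 + 55 = 69.

69


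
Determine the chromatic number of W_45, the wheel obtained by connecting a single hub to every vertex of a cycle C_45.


W_45 consists of the cycle C_45 together with a hub vertex adjacent to every cycle vertex.
The cycle C_45 needs 3 colors (odd cycle -> 3).
The hub is adjacent to every cycle vertex, so it must receive a new color distinct from all of them.
Chromatic number = 3 + 1 = 4.

4


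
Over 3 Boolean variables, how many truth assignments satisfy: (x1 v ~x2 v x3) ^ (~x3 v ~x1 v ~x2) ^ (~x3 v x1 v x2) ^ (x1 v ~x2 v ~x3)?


Enumerate all 8 truth assignments over 3 variables.
Test each against every clause.
Satisfying assignments found: 4.

4


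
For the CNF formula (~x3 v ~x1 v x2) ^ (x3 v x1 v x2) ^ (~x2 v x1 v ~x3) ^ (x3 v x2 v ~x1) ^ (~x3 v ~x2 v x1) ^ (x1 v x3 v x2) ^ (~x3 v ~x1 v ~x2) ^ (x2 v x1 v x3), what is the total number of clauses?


Each group enclosed in parentheses joined by ^ is one clause.
Counting the conjuncts: 8 clauses.

8


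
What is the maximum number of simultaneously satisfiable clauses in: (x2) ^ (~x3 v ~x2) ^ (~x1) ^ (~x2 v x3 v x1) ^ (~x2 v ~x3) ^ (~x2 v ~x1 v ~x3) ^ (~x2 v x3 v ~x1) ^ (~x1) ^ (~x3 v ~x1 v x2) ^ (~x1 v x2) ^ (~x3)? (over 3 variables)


Enumerate all 8 truth assignments.
For each, count how many of the 11 clauses are satisfied.
The formula is not fully satisfiable, so the maximum is below 11.
Maximum simultaneously satisfiable clauses = 10.

10


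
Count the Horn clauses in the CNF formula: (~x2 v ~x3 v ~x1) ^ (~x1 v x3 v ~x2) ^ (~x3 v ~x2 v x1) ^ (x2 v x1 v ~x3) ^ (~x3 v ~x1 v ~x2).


A Horn clause has at most one positive literal.
Clause 1: 0 positive lit(s) -> Horn
Clause 2: 1 positive lit(s) -> Horn
Clause 3: 1 positive lit(s) -> Horn
Clause 4: 2 positive lit(s) -> not Horn
Clause 5: 0 positive lit(s) -> Horn
Total Horn clauses = 4.

4


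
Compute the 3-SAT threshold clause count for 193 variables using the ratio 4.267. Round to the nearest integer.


The 3-SAT phase transition occurs at approximately 4.267 clauses per variable.
m = 4.267 * 193 = 823.531.
Rounded to nearest integer: 824.

824


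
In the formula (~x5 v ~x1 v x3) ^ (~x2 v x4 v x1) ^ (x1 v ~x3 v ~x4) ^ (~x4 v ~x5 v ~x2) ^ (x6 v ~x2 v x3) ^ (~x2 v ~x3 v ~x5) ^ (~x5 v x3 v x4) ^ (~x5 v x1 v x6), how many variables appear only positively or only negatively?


A pure literal appears in only one polarity across all clauses.
Pure literals: x2 (negative only), x5 (negative only), x6 (positive only).
Count = 3.

3


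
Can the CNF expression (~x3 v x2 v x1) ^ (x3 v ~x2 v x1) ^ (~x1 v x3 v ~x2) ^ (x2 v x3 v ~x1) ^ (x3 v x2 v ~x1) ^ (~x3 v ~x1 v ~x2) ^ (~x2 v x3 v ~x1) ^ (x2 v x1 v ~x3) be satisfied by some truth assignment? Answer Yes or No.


Check all 8 possible truth assignments.
Number of satisfying assignments found: 3.
The formula is satisfiable.

Yes


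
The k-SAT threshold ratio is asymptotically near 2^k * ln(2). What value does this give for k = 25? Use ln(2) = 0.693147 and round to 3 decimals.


Using the asymptotic formula: threshold ~ 2^k * ln(2).
2^25 = 33554432.
33554432 * 0.693147 = 23258153.878.

23258153.878


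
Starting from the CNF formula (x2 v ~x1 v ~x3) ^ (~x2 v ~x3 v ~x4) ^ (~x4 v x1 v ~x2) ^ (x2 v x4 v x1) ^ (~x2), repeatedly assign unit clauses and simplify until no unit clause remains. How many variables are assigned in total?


Unit propagation repeatedly assigns the literal in any unit clause, then simplifies.
Assignments in order: x2 = F.
No further unit clauses remain.
Total variables assigned = 1.

1


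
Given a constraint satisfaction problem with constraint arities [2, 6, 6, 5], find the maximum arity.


The arities are: 2, 6, 6, 5.
Scan for the maximum value.
Maximum arity = 6.

6


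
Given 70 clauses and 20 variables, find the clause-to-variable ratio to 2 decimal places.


Clause-to-variable ratio = clauses / variables.
70 / 20 = 3.5.

3.5


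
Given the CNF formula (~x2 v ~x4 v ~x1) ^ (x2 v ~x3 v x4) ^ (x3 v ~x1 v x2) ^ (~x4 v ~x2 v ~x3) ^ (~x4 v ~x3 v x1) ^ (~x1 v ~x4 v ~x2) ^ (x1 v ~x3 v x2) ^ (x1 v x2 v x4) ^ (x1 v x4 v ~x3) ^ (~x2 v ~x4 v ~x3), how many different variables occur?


Identify each distinct variable in the formula.
Variables found: x1, x2, x3, x4.
Total distinct variables = 4.

4


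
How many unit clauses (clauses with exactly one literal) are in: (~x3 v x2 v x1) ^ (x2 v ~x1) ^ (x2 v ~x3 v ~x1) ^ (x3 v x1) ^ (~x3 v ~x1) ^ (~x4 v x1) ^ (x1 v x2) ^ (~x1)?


A unit clause contains exactly one literal.
Unit clauses found: (~x1).
Count = 1.

1


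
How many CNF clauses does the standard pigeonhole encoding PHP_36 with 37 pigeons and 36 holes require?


The PHP encoding has two parts:
1) At-least-one-hole clauses: 37 (one per pigeon, each with 36 literals).
2) At-most-one-pigeon-per-hole clauses: 36 holes * C(37,2) = 36 * 666 = 23976.
Total clauses = 37 + 23976 = 24013.

24013


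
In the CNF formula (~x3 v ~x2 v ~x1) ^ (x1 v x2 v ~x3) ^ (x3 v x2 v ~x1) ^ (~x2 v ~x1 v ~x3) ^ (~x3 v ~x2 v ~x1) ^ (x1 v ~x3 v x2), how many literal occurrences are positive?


Scan each clause for unnegated literals.
Clause 1: 0 positive; Clause 2: 2 positive; Clause 3: 2 positive; Clause 4: 0 positive; Clause 5: 0 positive; Clause 6: 2 positive.
Total positive literal occurrences = 6.

6


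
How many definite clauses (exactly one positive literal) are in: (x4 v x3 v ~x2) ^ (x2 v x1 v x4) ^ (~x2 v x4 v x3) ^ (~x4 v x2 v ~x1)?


A definite clause has exactly one positive literal.
Clause 1: 2 positive -> not definite
Clause 2: 3 positive -> not definite
Clause 3: 2 positive -> not definite
Clause 4: 1 positive -> definite
Definite clause count = 1.

1


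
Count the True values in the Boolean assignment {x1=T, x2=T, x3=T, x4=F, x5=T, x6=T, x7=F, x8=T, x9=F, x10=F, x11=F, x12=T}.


The weight is the number of variables assigned True.
True variables: x1, x2, x3, x5, x6, x8, x12.
Weight = 7.

7


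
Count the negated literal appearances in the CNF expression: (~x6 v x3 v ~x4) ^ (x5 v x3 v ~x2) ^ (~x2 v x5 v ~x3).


Scan each clause for negated literals.
Clause 1: 2 negative; Clause 2: 1 negative; Clause 3: 2 negative.
Total negative literal occurrences = 5.

5


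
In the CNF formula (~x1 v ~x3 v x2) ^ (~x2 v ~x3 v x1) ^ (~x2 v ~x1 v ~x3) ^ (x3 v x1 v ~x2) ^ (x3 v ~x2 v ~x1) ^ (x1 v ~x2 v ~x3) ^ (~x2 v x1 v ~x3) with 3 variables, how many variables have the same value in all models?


Find all satisfying assignments: 3 model(s).
Check which variables have the same value in every model.
Fixed variables: x2=F.
Backbone size = 1.

1


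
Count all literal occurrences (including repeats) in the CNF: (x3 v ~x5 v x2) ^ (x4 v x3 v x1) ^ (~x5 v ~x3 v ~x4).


Clause lengths: 3, 3, 3.
Sum = 3 + 3 + 3 = 9.

9


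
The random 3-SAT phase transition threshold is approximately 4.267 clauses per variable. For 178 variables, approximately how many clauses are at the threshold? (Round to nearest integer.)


The 3-SAT phase transition occurs at approximately 4.267 clauses per variable.
m = 4.267 * 178 = 759.526.
Rounded to nearest integer: 760.

760


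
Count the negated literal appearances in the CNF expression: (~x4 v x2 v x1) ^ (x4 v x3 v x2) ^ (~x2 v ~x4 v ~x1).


Scan each clause for negated literals.
Clause 1: 1 negative; Clause 2: 0 negative; Clause 3: 3 negative.
Total negative literal occurrences = 4.

4


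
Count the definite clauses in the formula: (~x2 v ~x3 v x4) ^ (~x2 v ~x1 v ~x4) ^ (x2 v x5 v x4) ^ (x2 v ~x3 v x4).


A definite clause has exactly one positive literal.
Clause 1: 1 positive -> definite
Clause 2: 0 positive -> not definite
Clause 3: 3 positive -> not definite
Clause 4: 2 positive -> not definite
Definite clause count = 1.

1


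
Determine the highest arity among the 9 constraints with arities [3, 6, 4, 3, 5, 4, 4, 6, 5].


The arities are: 3, 6, 4, 3, 5, 4, 4, 6, 5.
Scan for the maximum value.
Maximum arity = 6.

6


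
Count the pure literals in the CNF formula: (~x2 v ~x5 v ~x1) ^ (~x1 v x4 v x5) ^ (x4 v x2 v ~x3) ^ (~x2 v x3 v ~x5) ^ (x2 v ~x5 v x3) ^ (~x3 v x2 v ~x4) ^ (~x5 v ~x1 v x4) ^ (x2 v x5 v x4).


A pure literal appears in only one polarity across all clauses.
Pure literals: x1 (negative only).
Count = 1.

1


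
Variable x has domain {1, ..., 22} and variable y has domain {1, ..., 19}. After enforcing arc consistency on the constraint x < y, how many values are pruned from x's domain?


For the constraint x < y, x needs a supporting value in y's domain.
x can be at most 18 (one less than y's maximum).
Valid x values from domain: 18 out of 22.
Pruned = 22 - 18 = 4.

4


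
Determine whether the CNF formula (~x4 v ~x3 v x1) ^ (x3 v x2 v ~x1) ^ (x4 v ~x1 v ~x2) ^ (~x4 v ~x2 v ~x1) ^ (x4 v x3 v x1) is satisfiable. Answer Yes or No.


Check all 16 possible truth assignments.
Number of satisfying assignments found: 6.
The formula is satisfiable.

Yes


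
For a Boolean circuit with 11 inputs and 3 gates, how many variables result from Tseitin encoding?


The Tseitin transformation introduces one auxiliary variable per gate.
Total variables = inputs + gates = 11 + 3 = 14.

14


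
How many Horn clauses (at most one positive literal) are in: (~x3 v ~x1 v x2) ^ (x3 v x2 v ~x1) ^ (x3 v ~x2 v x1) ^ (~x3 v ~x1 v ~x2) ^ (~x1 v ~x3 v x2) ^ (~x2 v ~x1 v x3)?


A Horn clause has at most one positive literal.
Clause 1: 1 positive lit(s) -> Horn
Clause 2: 2 positive lit(s) -> not Horn
Clause 3: 2 positive lit(s) -> not Horn
Clause 4: 0 positive lit(s) -> Horn
Clause 5: 1 positive lit(s) -> Horn
Clause 6: 1 positive lit(s) -> Horn
Total Horn clauses = 4.

4


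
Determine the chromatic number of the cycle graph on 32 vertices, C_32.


A cycle on an even number of vertices is bipartite: alternate two colors around the cycle.
Since 32 is even, two colors suffice, and at least two are needed because the graph has edges.
Chromatic number = 2.

2


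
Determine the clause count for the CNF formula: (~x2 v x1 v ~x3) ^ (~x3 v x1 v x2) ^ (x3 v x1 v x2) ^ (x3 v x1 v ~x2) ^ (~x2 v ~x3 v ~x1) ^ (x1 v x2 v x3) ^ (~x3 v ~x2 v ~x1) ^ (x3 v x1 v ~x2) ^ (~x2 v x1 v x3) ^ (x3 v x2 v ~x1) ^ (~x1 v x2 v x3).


Each group enclosed in parentheses joined by ^ is one clause.
Counting the conjuncts: 11 clauses.

11


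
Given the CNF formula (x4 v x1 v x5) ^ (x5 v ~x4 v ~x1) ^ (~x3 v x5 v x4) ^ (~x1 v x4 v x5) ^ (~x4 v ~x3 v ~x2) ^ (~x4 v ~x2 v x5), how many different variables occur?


Identify each distinct variable in the formula.
Variables found: x1, x2, x3, x4, x5.
Total distinct variables = 5.

5


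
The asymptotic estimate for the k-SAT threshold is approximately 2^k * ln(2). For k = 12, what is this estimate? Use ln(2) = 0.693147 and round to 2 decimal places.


Using the asymptotic formula: threshold ~ 2^k * ln(2).
2^12 = 4096.
4096 * 0.693147 = 2839.13.

2839.13


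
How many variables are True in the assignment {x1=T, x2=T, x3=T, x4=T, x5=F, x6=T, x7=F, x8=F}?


The weight is the number of variables assigned True.
True variables: x1, x2, x3, x4, x6.
Weight = 5.

5


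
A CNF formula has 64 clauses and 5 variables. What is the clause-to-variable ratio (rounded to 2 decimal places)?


Clause-to-variable ratio = clauses / variables.
64 / 5 = 12.8.

12.8


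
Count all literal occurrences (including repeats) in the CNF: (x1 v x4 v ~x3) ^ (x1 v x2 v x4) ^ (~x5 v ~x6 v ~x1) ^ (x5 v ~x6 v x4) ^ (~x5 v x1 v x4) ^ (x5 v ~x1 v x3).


Clause lengths: 3, 3, 3, 3, 3, 3.
Sum = 3 + 3 + 3 + 3 + 3 + 3 = 18.

18


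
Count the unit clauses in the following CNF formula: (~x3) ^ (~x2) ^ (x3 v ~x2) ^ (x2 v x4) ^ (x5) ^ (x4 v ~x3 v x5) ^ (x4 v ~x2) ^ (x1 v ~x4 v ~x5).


A unit clause contains exactly one literal.
Unit clauses found: (~x3), (~x2), (x5).
Count = 3.

3


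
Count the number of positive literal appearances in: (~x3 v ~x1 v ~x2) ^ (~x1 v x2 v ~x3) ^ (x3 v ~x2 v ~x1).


Scan each clause for unnegated literals.
Clause 1: 0 positive; Clause 2: 1 positive; Clause 3: 1 positive.
Total positive literal occurrences = 2.

2


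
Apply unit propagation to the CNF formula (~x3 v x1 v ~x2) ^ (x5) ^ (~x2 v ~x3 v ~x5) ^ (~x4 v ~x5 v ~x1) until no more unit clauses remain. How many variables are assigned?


Unit propagation repeatedly assigns the literal in any unit clause, then simplifies.
Assignments in order: x5 = T.
No further unit clauses remain.
Total variables assigned = 1.

1


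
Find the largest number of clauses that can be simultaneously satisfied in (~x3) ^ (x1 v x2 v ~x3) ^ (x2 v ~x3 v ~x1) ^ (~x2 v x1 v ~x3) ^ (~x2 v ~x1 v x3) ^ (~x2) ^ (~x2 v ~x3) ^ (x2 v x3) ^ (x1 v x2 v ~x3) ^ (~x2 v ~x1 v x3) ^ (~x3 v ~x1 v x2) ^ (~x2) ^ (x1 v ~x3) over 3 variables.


Enumerate all 8 truth assignments.
For each, count how many of the 13 clauses are satisfied.
The formula is not fully satisfiable, so the maximum is below 13.
Maximum simultaneously satisfiable clauses = 12.

12


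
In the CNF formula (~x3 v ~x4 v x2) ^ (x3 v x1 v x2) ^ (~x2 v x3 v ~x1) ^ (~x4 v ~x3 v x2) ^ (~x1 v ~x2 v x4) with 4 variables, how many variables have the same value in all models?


Find all satisfying assignments: 9 model(s).
Check which variables have the same value in every model.
No variable is fixed across all models.
Backbone size = 0.

0


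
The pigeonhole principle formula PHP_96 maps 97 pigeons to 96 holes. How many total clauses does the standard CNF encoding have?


The PHP encoding has two parts:
1) At-least-one-hole clauses: 97 (one per pigeon, each with 96 literals).
2) At-most-one-pigeon-per-hole clauses: 96 holes * C(97,2) = 96 * 4656 = 446976.
Total clauses = 97 + 446976 = 447073.

447073


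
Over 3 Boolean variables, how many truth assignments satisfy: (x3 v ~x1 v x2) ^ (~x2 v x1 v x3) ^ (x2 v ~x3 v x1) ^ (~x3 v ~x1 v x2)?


Enumerate all 8 truth assignments over 3 variables.
Test each against every clause.
Satisfying assignments found: 4.

4


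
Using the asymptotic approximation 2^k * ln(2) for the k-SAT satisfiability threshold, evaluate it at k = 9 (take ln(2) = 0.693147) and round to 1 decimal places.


Using the asymptotic formula: threshold ~ 2^k * ln(2).
2^9 = 512.
512 * 0.693147 = 354.9.

354.9


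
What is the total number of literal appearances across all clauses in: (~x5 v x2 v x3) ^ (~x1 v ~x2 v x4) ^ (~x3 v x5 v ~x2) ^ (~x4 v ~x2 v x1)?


Clause lengths: 3, 3, 3, 3.
Sum = 3 + 3 + 3 + 3 = 12.

12


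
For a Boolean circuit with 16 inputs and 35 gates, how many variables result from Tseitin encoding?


The Tseitin transformation introduces one auxiliary variable per gate.
Total variables = inputs + gates = 16 + 35 = 51.

51


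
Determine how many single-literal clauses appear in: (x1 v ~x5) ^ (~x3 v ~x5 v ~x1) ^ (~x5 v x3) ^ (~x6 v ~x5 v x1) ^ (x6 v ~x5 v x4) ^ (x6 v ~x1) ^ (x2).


A unit clause contains exactly one literal.
Unit clauses found: (x2).
Count = 1.

1


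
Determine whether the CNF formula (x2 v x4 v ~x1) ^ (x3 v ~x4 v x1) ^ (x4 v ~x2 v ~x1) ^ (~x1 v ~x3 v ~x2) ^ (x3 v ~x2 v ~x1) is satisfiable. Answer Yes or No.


Check all 16 possible truth assignments.
Number of satisfying assignments found: 8.
The formula is satisfiable.

Yes


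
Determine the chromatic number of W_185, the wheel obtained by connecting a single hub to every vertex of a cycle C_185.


W_185 consists of the cycle C_185 together with a hub vertex adjacent to every cycle vertex.
The cycle C_185 needs 3 colors (odd cycle -> 3).
The hub is adjacent to every cycle vertex, so it must receive a new color distinct from all of them.
Chromatic number = 3 + 1 = 4.

4


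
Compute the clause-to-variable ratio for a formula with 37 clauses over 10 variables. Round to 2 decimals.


Clause-to-variable ratio = clauses / variables.
37 / 10 = 3.7.

3.7


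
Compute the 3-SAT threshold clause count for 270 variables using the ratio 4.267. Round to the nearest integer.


The 3-SAT phase transition occurs at approximately 4.267 clauses per variable.
m = 4.267 * 270 = 1152.09.
Rounded to nearest integer: 1152.

1152


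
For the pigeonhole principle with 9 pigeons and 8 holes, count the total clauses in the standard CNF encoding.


The PHP encoding has two parts:
1) At-least-one-hole clauses: 9 (one per pigeon, each with 8 literals).
2) At-most-one-pigeon-per-hole clauses: 8 holes * C(9,2) = 8 * 36 = 288.
Total clauses = 9 + 288 = 297.

297


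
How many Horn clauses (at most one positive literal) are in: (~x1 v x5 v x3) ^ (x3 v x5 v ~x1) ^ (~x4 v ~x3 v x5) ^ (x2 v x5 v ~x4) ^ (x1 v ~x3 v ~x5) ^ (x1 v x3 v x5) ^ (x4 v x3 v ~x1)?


A Horn clause has at most one positive literal.
Clause 1: 2 positive lit(s) -> not Horn
Clause 2: 2 positive lit(s) -> not Horn
Clause 3: 1 positive lit(s) -> Horn
Clause 4: 2 positive lit(s) -> not Horn
Clause 5: 1 positive lit(s) -> Horn
Clause 6: 3 positive lit(s) -> not Horn
Clause 7: 2 positive lit(s) -> not Horn
Total Horn clauses = 2.

2


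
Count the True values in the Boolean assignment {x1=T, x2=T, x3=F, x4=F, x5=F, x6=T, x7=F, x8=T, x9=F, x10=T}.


The weight is the number of variables assigned True.
True variables: x1, x2, x6, x8, x10.
Weight = 5.

5


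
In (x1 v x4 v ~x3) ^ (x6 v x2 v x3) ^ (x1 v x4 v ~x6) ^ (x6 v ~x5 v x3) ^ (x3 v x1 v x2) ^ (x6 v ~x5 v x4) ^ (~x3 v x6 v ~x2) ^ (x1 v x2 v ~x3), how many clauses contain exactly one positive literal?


A definite clause has exactly one positive literal.
Clause 1: 2 positive -> not definite
Clause 2: 3 positive -> not definite
Clause 3: 2 positive -> not definite
Clause 4: 2 positive -> not definite
Clause 5: 3 positive -> not definite
Clause 6: 2 positive -> not definite
Clause 7: 1 positive -> definite
Clause 8: 2 positive -> not definite
Definite clause count = 1.

1
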